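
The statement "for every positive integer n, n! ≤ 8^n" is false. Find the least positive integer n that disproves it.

n = 20

For n = 1, 2, 3, 4, …, 17, 18, 19 the conclusion holds.
n = 20: n! = 2432902008176640000 and 8^n = 1152921504606846976, so 2432902008176640000 > 1152921504606846976.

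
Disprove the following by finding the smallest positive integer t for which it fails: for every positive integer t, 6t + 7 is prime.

t = 3

We need the least positive integer t for which 6t + 7 is not prime.
For t = 1, 2 the conclusion holds.
t = 3: 6t + 7 = 25 = 5 × 5, composite.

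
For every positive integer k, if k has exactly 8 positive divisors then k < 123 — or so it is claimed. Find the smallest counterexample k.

k = 128

We need the least positive integer k for which k has exactly 8 positive divisors but the claim fails.
For k = 24, 30, 40, 42, …, 105, 110, 114 the conclusion holds.
k = 128: τ(128) = 8; 128 ≥ 123.
Thus k = 128 disproves the claim, and no smaller k works.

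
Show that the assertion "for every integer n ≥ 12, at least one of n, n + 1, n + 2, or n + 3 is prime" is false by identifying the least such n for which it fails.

We need the least integer n ≥ 12 for which n, n + 1, n + 2, n + 3 are all composite.
For n = 12, 13, 14, 15, …, 21, 22, 23 the conclusion holds.
n = 24: 24 = 2 × 12; 25 = 5 × 5; 26 = 2 × 13; 27 = 3 × 9 — all composite.
Hence n = 24 is a counterexample.

n = 24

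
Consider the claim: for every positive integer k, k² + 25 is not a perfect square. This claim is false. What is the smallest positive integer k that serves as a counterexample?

k = 12

For k = 1, 2, 3, 4, …, 9, 10, 11 the conclusion holds.
k = 12: 12² + 25 = 169 = 13², a perfect square.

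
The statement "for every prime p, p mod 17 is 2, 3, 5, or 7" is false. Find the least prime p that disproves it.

We need the least prime p for which the claim fails.
The first 4 eligible values, up to p = 7, all satisfy the conclusion.
p = 11: 11 mod 17 = 11 — not in {2, 3, 5, 7}.
Thus p = 11 disproves the claim, and no smaller p works.

p = 11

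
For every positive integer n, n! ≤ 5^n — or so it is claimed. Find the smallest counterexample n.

The first 11 eligible values, up to n = 11, all satisfy the conclusion.
n = 12: n! = 479001600 and 5^n = 244140625, so 479001600 > 244140625.
Hence n = 12 is a counterexample.

n = 12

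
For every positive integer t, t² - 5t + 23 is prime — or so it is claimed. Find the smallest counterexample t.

The first 18 eligible values, up to t = 18, all satisfy the conclusion.
t = 19: t² - 5t + 23 = 289 = 17 × 17, composite.
Thus t = 19 disproves the claim, and no smaller t works.

t = 19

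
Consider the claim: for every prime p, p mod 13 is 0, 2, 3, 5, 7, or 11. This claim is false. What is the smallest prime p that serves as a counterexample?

For p = 2, 3, 5, 7, 11, 13 the conclusion holds.
p = 17: 17 mod 13 = 4 — not in {0, 2, 3, 5, 7, 11}.
Thus p = 17 disproves the claim, and no smaller p works.

p = 17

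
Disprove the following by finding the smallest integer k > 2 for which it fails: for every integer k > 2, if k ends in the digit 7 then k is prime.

k = 27

For k = 7, 17 the conclusion holds.
k = 27: 27 ends in 7; 27 = 3 × 9, composite.
So k = 27 is the smallest counterexample.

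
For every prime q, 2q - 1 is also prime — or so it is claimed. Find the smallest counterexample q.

q = 5

We need the least prime q for which 2q - 1 is not prime.
For q = 2, 3 the conclusion holds.
q = 5: 2q - 1 = 9 = 3 × 3, not prime.
So q = 5 is the smallest counterexample.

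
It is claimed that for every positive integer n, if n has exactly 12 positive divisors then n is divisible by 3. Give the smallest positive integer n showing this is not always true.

n = 140

Check each positive integer n in order until n has exactly 12 positive divisors but n is not divisible by 3.
n = 60: τ(60) = 12; 60 mod 3 = 0.
n = 72: τ(72) = 12; 72 mod 3 = 0.
n = 84: τ(84) = 12; 84 mod 3 = 0.
n = 90: τ(90) = 12; 90 mod 3 = 0.
n = 96: τ(96) = 12; 96 mod 3 = 0.
n = 108: τ(108) = 12; 108 mod 3 = 0.
n = 126: τ(126) = 12; 126 mod 3 = 0.
n = 132: τ(132) = 12; 132 mod 3 = 0.
n = 140: τ(140) = 12; 140 mod 3 = 2.
Hence n = 140 is a counterexample.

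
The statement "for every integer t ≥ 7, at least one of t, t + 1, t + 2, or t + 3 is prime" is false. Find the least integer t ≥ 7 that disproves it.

Check each integer t ≥ 7 in order until t, t + 1, t + 2, t + 3 are all composite.
The first 17 eligible values, up to t = 23, all satisfy the conclusion.
t = 24: 24 = 2 × 12; 25 = 5 × 5; 26 = 2 × 13; 27 = 3 × 9 — all composite.

t = 24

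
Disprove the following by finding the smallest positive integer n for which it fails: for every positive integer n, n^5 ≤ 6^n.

n = 3

Check each positive integer n in order until n^5 > 6^n.
n = 1: n^5 = 1 and 6^n = 6, so 1 ≤ 6.
n = 2: n^5 = 32 and 6^n = 36, so 32 ≤ 36.
n = 3: n^5 = 243 and 6^n = 216, so 243 > 216.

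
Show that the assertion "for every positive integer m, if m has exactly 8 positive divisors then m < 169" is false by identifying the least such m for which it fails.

m = 170

A counterexample is any positive integer m such that m has exactly 8 positive divisors but the claim fails; we check each in order.
The first 23 eligible values, up to m = 165, all satisfy the conclusion.
m = 170: τ(170) = 8; 170 ≥ 169.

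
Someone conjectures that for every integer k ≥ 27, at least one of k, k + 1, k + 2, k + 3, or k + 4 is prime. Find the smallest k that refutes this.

k = 32

We need the least integer k ≥ 27 for which k, k + 1, k + 2, k + 3, k + 4 are all composite.
k = 27: 29 is prime.
k = 28: 29 is prime.
k = 29: 29 is prime.
k = 30: 31 is prime.
k = 31: 31 is prime.
k = 32: 32 = 2 × 16; 33 = 3 × 11; 34 = 2 × 17; 35 = 5 × 7; 36 = 2 × 18 — all composite.
Hence k = 32 is a counterexample.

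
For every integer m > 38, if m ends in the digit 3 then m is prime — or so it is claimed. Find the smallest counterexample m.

m = 63

We need the least integer m > 38 for which m ends in the digit 3 but m is not prime.
For m = 43, 53 the conclusion holds.
m = 63: 63 ends in 3; 63 = 3 × 21, composite.
Thus m = 63 disproves the claim, and no smaller m works.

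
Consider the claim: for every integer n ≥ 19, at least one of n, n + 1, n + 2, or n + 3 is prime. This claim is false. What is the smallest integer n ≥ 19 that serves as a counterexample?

n = 24

A counterexample is any integer n ≥ 19 such that n, n + 1, n + 2, n + 3 are all composite; we check each in order.
n = 19: 19 is prime.
n = 20: 23 is prime.
n = 21: 23 is prime.
n = 22: 23 is prime.
n = 23: 23 is prime.
n = 24: 24 = 2 × 12; 25 = 5 × 5; 26 = 2 × 13; 27 = 3 × 9 — all composite.
Hence n = 24 is a counterexample.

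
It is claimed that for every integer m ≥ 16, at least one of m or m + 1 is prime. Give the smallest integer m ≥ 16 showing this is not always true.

m = 20

Check each integer m ≥ 16 in order until m, m + 1 are both composite.
The first 4 eligible values, up to m = 19, all satisfy the conclusion.
m = 20: 20 = 2 × 10; 21 = 3 × 7 — both composite.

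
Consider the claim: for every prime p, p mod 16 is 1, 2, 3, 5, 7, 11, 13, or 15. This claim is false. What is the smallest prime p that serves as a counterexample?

p = 41

Check each prime p in order until the claim fails.
The first 12 eligible values, up to p = 37, all satisfy the conclusion.
p = 41: 41 mod 16 = 9 — not in {1, 2, 3, 5, 7, 11, 13, 15}.
So p = 41 is the smallest counterexample.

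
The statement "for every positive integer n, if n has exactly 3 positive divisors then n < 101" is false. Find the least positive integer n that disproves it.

The first 4 eligible values, up to n = 49, all satisfy the conclusion.
n = 121: τ(121) = 3; 121 ≥ 101.
Hence n = 121 is a counterexample.

n = 121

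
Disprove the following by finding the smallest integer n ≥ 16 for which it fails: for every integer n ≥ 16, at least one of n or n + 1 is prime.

n = 20

Check each integer n ≥ 16 in order until n, n + 1 are both composite.
The first 4 eligible values, up to n = 19, all satisfy the conclusion.
n = 20: 20 = 2 × 10; 21 = 3 × 7 — both composite.
So n = 20 is the smallest counterexample.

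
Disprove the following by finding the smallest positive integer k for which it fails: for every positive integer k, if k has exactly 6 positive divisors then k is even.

k = 45

Check each positive integer k in order until k has exactly 6 positive divisors but k is odd.
For k = 12, 18, 20, 28, 32, 44 the conclusion holds.
k = 45: divisors of 45: 1, 3, 5, 9, 15, 45; 45 is odd.
So k = 45 is the smallest counterexample.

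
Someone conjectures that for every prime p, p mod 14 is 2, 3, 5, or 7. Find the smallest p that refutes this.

A counterexample is any prime p such that the claim fails; we check each in order.
For p = 2, 3, 5, 7 the conclusion holds.
p = 11: 11 mod 14 = 11 — not in {2, 3, 5, 7}.
Thus p = 11 disproves the claim, and no smaller p works.

p = 11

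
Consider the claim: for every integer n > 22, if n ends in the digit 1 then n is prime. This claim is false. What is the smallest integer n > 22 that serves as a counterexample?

n = 51

Check each integer n > 22 in order until n ends in the digit 1 but n is not prime.
n = 31: 31 ends in 1 and is prime.
n = 41: 41 ends in 1 and is prime.
n = 51: 51 ends in 1; 51 = 3 × 17, composite.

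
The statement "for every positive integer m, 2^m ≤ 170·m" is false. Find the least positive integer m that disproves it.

m = 11

Check each positive integer m in order until 2^m > 170·m.
For m = 1, 2, 3, 4, 5, 6, 7, 8, 9, 10 the conclusion holds.
m = 11: 2^m = 2048 and 170·m = 1870, so 2048 > 1870.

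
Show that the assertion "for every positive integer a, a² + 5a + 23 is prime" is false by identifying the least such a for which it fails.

A counterexample is any positive integer a such that a² + 5a + 23 is not prime; we check each in order.
For a = 1, 2, 3, 4, …, 11, 12, 13 the conclusion holds.
a = 14: a² + 5a + 23 = 289 = 17 × 17, composite.

a = 14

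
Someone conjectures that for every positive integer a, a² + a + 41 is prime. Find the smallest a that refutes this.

a = 40

For a = 1, 2, 3, 4, …, 37, 38, 39 the conclusion holds.
a = 40: a² + a + 41 = 1681 = 41 × 41, composite.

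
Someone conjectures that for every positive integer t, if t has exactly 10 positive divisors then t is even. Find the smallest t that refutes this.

t = 405

We need the least positive integer t for which t has exactly 10 positive divisors but t is odd.
For t = 48, 80, 112, 162, 176, 208, 272, 304, 368 the conclusion holds.
t = 405: divisors of 405: 10 divisors; 405 is odd.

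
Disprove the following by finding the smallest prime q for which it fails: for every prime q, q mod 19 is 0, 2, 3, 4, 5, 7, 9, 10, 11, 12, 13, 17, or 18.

For q = 2, 3, 5, 7, …, 41, 43, 47 the conclusion holds.
q = 53: 53 mod 19 = 15 — not in {0, 2, 3, 4, 5, 7, 9, 10, 11, 12, 13, 17, 18}.
Hence q = 53 is a counterexample.

q = 53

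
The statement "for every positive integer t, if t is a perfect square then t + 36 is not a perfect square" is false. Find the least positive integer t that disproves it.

Check each positive integer t in order until t is a perfect square but t + 36 is a perfect square.
The first 7 eligible values, up to t = 49, all satisfy the conclusion.
t = 64: 64 = 8² and 64 + 36 = 100 = 10².
Hence t = 64 is a counterexample.

t = 64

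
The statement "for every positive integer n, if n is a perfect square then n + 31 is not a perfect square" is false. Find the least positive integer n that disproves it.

n = 225

A counterexample is any positive integer n such that n is a perfect square but n + 31 is a perfect square; we check each in order.
For n = 1, 4, 9, 16, …, 144, 169, 196 the conclusion holds.
n = 225: 225 = 15² and 225 + 31 = 256 = 16².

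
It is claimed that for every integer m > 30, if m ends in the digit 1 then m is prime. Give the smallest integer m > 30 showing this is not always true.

m = 51

m = 31: 31 ends in 1 and is prime.
m = 41: 41 ends in 1 and is prime.
m = 51: 51 ends in 1; 51 = 3 × 17, composite.
So m = 51 is the smallest counterexample.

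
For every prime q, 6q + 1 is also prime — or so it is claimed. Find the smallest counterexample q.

q = 19

A counterexample is any prime q such that 6q + 1 is not prime; we check each in order.
The first 7 eligible values, up to q = 17, all satisfy the conclusion.
q = 19: 6q + 1 = 115 = 5 × 23, not prime.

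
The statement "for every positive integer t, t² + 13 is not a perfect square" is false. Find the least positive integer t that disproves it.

We need the least positive integer t for which t² + 13 is a perfect square.
t = 1: 1² + 13 = 14, not a perfect square.
t = 2: 2² + 13 = 17, not a perfect square.
t = 3: 3² + 13 = 22, not a perfect square.
t = 4: 4² + 13 = 29, not a perfect square.
t = 5: 5² + 13 = 38, not a perfect square.
t = 6: 6² + 13 = 49 = 7², a perfect square.
So t = 6 is the smallest counterexample.

t = 6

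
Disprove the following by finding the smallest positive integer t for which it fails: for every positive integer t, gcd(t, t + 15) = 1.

t = 3

For t = 1, 2 the conclusion holds.
t = 3: gcd(3, 18) = 3.
Hence t = 3 is a counterexample.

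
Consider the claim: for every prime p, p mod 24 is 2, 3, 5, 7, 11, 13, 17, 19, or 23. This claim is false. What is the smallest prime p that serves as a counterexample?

We need the least prime p for which the claim fails.
The first 20 eligible values, up to p = 71, all satisfy the conclusion.
p = 73: 73 mod 24 = 1 — not in {2, 3, 5, 7, 11, 13, 17, 19, 23}.
So p = 73 is the smallest counterexample.

p = 73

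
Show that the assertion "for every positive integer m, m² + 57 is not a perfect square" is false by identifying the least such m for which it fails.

m = 8

A counterexample is any positive integer m such that m² + 57 is a perfect square; we check each in order.
For m = 1, 2, 3, 4, 5, 6, 7 the conclusion holds.
m = 8: 8² + 57 = 121 = 11², a perfect square.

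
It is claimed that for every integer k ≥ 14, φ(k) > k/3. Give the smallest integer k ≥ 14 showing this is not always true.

k = 18

k = 14: φ(14) = 6 and 14/3 = 14/3, so φ(14) > 14/3.
k = 15: φ(15) = 8 and 15/3 = 5, so φ(15) > 15/3.
k = 16: φ(16) = 8 and 16/3 = 16/3, so φ(16) > 16/3.
k = 17: φ(17) = 16 and 17/3 = 17/3, so φ(17) > 17/3.
k = 18: φ(18) = 6 and 18/3 = 6, so φ(18) ≤ 18/3.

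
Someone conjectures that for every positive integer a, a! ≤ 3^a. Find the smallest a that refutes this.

A counterexample is any positive integer a such that a! > 3^a; we check each in order.
a = 1: a! = 1 and 3^a = 3, so 1 ≤ 3.
a = 2: a! = 2 and 3^a = 9, so 2 ≤ 9.
a = 3: a! = 6 and 3^a = 27, so 6 ≤ 27.
a = 4: a! = 24 and 3^a = 81, so 24 ≤ 81.
a = 5: a! = 120 and 3^a = 243, so 120 ≤ 243.
a = 6: a! = 720 and 3^a = 729, so 720 ≤ 729.
a = 7: a! = 5040 and 3^a = 2187, so 5040 > 2187.

a = 7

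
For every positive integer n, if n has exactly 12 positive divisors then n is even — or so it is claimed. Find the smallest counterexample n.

The first 24 eligible values, up to n = 308, all satisfy the conclusion.
n = 315: divisors of 315: 12 divisors; 315 is odd.
So n = 315 is the smallest counterexample.

n = 315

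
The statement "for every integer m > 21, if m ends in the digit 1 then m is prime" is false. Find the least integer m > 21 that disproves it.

m = 51

Check each integer m > 21 in order until m ends in the digit 1 but m is not prime.
For m = 31, 41 the conclusion holds.
m = 51: 51 ends in 1; 51 = 3 × 17, composite.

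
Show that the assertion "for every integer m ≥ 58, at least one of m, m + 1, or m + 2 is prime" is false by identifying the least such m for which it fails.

m = 58: 59 is prime.
m = 59: 59 is prime.
m = 60: 61 is prime.
m = 61: 61 is prime.
m = 62: 62 = 2 × 31; 63 = 3 × 21; 64 = 2 × 32 — all composite.

m = 62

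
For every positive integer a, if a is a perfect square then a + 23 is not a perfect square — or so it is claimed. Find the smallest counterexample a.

a = 121

A counterexample is any positive integer a such that a is a perfect square but a + 23 is a perfect square; we check each in order.
The first 10 eligible values, up to a = 100, all satisfy the conclusion.
a = 121: 121 = 11² and 121 + 23 = 144 = 12².
So a = 121 is the smallest counterexample.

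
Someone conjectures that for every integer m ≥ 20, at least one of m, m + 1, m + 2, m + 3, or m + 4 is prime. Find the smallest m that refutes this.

A counterexample is any integer m ≥ 20 such that m, m + 1, m + 2, m + 3, m + 4 are all composite; we check each in order.
The first 4 eligible values, up to m = 23, all satisfy the conclusion.
m = 24: 24 = 2 × 12; 25 = 5 × 5; 26 = 2 × 13; 27 = 3 × 9; 28 = 2 × 14 — all composite.
So m = 24 is the smallest counterexample.

m = 24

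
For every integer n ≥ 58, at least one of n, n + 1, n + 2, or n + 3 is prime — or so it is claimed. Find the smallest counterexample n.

Check each integer n ≥ 58 in order until n, n + 1, n + 2, n + 3 are all composite.
The first 4 eligible values, up to n = 61, all satisfy the conclusion.
n = 62: 62 = 2 × 31; 63 = 3 × 21; 64 = 2 × 32; 65 = 5 × 13 — all composite.
Thus n = 62 disproves the claim, and no smaller n works.

n = 62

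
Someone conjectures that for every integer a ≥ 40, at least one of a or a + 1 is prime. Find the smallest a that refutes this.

a = 40: 41 is prime.
a = 41: 41 is prime.
a = 42: 43 is prime.
a = 43: 43 is prime.
a = 44: 44 = 2 × 22; 45 = 3 × 15 — both composite.
Hence a = 44 is a counterexample.

a = 44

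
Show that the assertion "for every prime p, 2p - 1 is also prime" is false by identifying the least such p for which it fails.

We need the least prime p for which 2p - 1 is not prime.
p = 2: 2p - 1 = 3, prime.
p = 3: 2p - 1 = 5, prime.
p = 5: 2p - 1 = 9 = 3 × 3, not prime.
Hence p = 5 is a counterexample.

p = 5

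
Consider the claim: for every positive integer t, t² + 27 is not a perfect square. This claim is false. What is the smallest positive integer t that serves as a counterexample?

t = 3

We need the least positive integer t for which t² + 27 is a perfect square.
For t = 1, 2 the conclusion holds.
t = 3: 3² + 27 = 36 = 6², a perfect square.
So t = 3 is the smallest counterexample.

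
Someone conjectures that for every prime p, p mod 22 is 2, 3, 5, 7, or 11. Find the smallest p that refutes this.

p = 13

We need the least prime p for which the claim fails.
The first 5 eligible values, up to p = 11, all satisfy the conclusion.
p = 13: 13 mod 22 = 13 — not in {2, 3, 5, 7, 11}.
Hence p = 13 is a counterexample.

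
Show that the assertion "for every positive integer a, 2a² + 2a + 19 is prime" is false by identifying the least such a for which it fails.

a = 18

A counterexample is any positive integer a such that 2a² + 2a + 19 is not prime; we check each in order.
For a = 1, 2, 3, 4, …, 15, 16, 17 the conclusion holds.
a = 18: 2a² + 2a + 19 = 703 = 19 × 37, composite.
Thus a = 18 disproves the claim, and no smaller a works.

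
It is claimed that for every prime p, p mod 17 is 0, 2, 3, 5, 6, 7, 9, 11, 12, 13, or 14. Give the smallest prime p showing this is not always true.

p = 59

Check each prime p in order until the claim fails.
The first 16 eligible values, up to p = 53, all satisfy the conclusion.
p = 59: 59 mod 17 = 8 — not in {0, 2, 3, 5, 6, 7, 9, 11, 12, 13, 14}.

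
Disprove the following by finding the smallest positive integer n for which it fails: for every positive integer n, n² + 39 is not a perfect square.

n = 5

A counterexample is any positive integer n such that n² + 39 is a perfect square; we check each in order.
The first 4 eligible values, up to n = 4, all satisfy the conclusion.
n = 5: 5² + 39 = 64 = 8², a perfect square.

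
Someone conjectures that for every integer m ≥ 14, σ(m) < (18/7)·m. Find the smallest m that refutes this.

For m = 14, 15, 16, 17, …, 45, 46, 47 the conclusion holds.
m = 48: σ(48) = 124; 124 ≥ 864/7.
Thus m = 48 disproves the claim, and no smaller m works.

m = 48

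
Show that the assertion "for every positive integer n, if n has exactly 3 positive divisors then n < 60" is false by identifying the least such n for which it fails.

For n = 4, 9, 25, 49 the conclusion holds.
n = 121: τ(121) = 3; 121 ≥ 60.

n = 121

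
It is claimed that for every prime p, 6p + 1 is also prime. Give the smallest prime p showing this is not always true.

p = 19

A counterexample is any prime p such that 6p + 1 is not prime; we check each in order.
The first 7 eligible values, up to p = 17, all satisfy the conclusion.
p = 19: 6p + 1 = 115 = 5 × 23, not prime.
So p = 19 is the smallest counterexample.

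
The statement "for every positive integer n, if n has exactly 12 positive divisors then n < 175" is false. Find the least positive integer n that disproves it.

n = 198

We need the least positive integer n for which n has exactly 12 positive divisors but the claim fails.
For n = 60, 72, 84, 90, …, 150, 156, 160 the conclusion holds.
n = 198: τ(198) = 12; 198 ≥ 175.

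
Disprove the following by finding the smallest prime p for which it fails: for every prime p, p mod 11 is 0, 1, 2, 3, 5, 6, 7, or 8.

We need the least prime p for which the claim fails.
For p = 2, 3, 5, 7, 11, 13, 17, 19, 23, 29 the conclusion holds.
p = 31: 31 mod 11 = 9 — not in {0, 1, 2, 3, 5, 6, 7, 8}.
Hence p = 31 is a counterexample.

p = 31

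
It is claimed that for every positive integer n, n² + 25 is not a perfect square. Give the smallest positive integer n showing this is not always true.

Check each positive integer n in order until n² + 25 is a perfect square.
For n = 1, 2, 3, 4, …, 9, 10, 11 the conclusion holds.
n = 12: 12² + 25 = 169 = 13², a perfect square.

n = 12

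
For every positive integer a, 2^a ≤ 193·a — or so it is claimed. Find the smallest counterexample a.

a = 12

We need the least positive integer a for which 2^a > 193·a.
For a = 1, 2, 3, 4, …, 9, 10, 11 the conclusion holds.
a = 12: 2^a = 4096 and 193·a = 2316, so 4096 > 2316.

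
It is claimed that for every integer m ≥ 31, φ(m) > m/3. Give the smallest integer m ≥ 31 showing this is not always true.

The first 5 eligible values, up to m = 35, all satisfy the conclusion.
m = 36: φ(36) = 12 and 36/3 = 12, so φ(36) ≤ 36/3.

m = 36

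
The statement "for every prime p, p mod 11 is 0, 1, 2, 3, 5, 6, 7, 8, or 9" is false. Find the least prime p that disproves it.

For p = 2, 3, 5, 7, …, 23, 29, 31 the conclusion holds.
p = 37: 37 mod 11 = 4 — not in {0, 1, 2, 3, 5, 6, 7, 8, 9}.
So p = 37 is the smallest counterexample.

p = 37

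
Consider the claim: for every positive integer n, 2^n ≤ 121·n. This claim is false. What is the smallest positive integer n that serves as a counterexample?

The first 10 eligible values, up to n = 10, all satisfy the conclusion.
n = 11: 2^n = 2048 and 121·n = 1331, so 2048 > 1331.
Hence n = 11 is a counterexample.

n = 11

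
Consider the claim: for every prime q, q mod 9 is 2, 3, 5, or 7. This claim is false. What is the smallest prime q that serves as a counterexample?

The first 5 eligible values, up to q = 11, all satisfy the conclusion.
q = 13: 13 mod 9 = 4 — not in {2, 3, 5, 7}.

q = 13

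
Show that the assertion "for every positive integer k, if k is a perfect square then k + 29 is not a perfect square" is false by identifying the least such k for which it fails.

k = 196

Check each positive integer k in order until k is a perfect square but k + 29 is a perfect square.
The first 13 eligible values, up to k = 169, all satisfy the conclusion.
k = 196: 196 = 14² and 196 + 29 = 225 = 15².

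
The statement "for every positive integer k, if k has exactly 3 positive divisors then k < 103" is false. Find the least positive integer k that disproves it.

k = 121

k = 4: τ(4) = 3; 4 < 103.
k = 9: τ(9) = 3; 9 < 103.
k = 25: τ(25) = 3; 25 < 103.
k = 49: τ(49) = 3; 49 < 103.
k = 121: τ(121) = 3; 121 ≥ 103.
Hence k = 121 is a counterexample.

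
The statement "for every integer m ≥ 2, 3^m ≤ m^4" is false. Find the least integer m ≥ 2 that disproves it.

Check each integer m ≥ 2 in order until 3^m > m^4.
The first 6 eligible values, up to m = 7, all satisfy the conclusion.
m = 8: 3^m = 6561 and m^4 = 4096, so 6561 > 4096.
Thus m = 8 disproves the claim, and no smaller m works.

m = 8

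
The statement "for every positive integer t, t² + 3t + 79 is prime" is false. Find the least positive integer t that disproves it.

A counterexample is any positive integer t such that t² + 3t + 79 is not prime; we check each in order.
For t = 1, 2, 3, 4 the conclusion holds.
t = 5: t² + 3t + 79 = 119 = 7 × 17, composite.

t = 5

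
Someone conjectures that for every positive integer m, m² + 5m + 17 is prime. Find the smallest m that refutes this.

m = 8

For m = 1, 2, 3, 4, 5, 6, 7 the conclusion holds.
m = 8: m² + 5m + 17 = 121 = 11 × 11, composite.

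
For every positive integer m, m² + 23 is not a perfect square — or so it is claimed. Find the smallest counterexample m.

The first 10 eligible values, up to m = 10, all satisfy the conclusion.
m = 11: 11² + 23 = 144 = 12², a perfect square.

m = 11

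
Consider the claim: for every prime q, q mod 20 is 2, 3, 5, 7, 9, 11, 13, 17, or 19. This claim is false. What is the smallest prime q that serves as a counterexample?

We need the least prime q for which the claim fails.
For q = 2, 3, 5, 7, …, 29, 31, 37 the conclusion holds.
q = 41: 41 mod 20 = 1 — not in {2, 3, 5, 7, 9, 11, 13, 17, 19}.

q = 41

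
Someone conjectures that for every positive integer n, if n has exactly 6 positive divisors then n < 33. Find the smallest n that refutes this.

n = 44

For n = 12, 18, 20, 28, 32 the conclusion holds.
n = 44: τ(44) = 6; 44 ≥ 33.
So n = 44 is the smallest counterexample.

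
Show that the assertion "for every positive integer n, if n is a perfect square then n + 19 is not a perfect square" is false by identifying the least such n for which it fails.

The first 8 eligible values, up to n = 64, all satisfy the conclusion.
n = 81: 81 = 9² and 81 + 19 = 100 = 10².

n = 81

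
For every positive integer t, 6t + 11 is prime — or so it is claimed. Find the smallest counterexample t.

Check each positive integer t in order until 6t + 11 is not prime.
For t = 1, 2, 3 the conclusion holds.
t = 4: 6t + 11 = 35 = 5 × 7, composite.

t = 4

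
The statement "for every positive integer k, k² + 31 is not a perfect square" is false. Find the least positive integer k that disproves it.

We need the least positive integer k for which k² + 31 is a perfect square.
The first 14 eligible values, up to k = 14, all satisfy the conclusion.
k = 15: 15² + 31 = 256 = 16², a perfect square.

k = 15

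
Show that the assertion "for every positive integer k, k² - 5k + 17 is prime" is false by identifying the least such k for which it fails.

k = 13

Check each positive integer k in order until k² - 5k + 17 is not prime.
For k = 1, 2, 3, 4, …, 10, 11, 12 the conclusion holds.
k = 13: k² - 5k + 17 = 121 = 11 × 11, composite.
So k = 13 is the smallest counterexample.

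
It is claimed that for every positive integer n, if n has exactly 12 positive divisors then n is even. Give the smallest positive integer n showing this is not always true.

n = 315

The first 24 eligible values, up to n = 308, all satisfy the conclusion.
n = 315: divisors of 315: 12 divisors; 315 is odd.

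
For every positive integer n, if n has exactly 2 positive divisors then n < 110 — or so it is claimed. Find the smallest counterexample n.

For n = 2, 3, 5, 7, …, 103, 107, 109 the conclusion holds.
n = 113: τ(113) = 2; 113 ≥ 110.
Hence n = 113 is a counterexample.

n = 113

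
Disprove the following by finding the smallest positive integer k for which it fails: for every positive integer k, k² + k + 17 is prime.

Check each positive integer k in order until k² + k + 17 is not prime.
For k = 1, 2, 3, 4, …, 13, 14, 15 the conclusion holds.
k = 16: k² + k + 17 = 289 = 17 × 17, composite.

k = 16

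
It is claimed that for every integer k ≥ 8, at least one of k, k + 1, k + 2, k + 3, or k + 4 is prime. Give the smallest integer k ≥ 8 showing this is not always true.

k = 24

Check each integer k ≥ 8 in order until k, k + 1, k + 2, k + 3, k + 4 are all composite.
For k = 8, 9, 10, 11, …, 21, 22, 23 the conclusion holds.
k = 24: 24 = 2 × 12; 25 = 5 × 5; 26 = 2 × 13; 27 = 3 × 9; 28 = 2 × 14 — all composite.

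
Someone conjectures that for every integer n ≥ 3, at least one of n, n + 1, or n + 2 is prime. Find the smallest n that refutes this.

We need the least integer n ≥ 3 for which n, n + 1, n + 2 are all composite.
For n = 3, 4, 5, 6, 7 the conclusion holds.
n = 8: 8 = 2 × 4; 9 = 3 × 3; 10 = 2 × 5 — all composite.

n = 8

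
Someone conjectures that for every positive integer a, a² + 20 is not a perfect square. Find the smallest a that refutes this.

For a = 1, 2, 3 the conclusion holds.
a = 4: 4² + 20 = 36 = 6², a perfect square.
Thus a = 4 disproves the claim, and no smaller a works.

a = 4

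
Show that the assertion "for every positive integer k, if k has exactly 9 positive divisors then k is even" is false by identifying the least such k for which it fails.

A counterexample is any positive integer k such that k has exactly 9 positive divisors but k is odd; we check each in order.
For k = 36, 100, 196 the conclusion holds.
k = 225: divisors of 225: 9 divisors; 225 is odd.
Thus k = 225 disproves the claim, and no smaller k works.

k = 225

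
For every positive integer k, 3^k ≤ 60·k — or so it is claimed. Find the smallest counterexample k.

A counterexample is any positive integer k such that 3^k > 60·k; we check each in order.
For k = 1, 2, 3, 4, 5 the conclusion holds.
k = 6: 3^k = 729 and 60·k = 360, so 729 > 360.

k = 6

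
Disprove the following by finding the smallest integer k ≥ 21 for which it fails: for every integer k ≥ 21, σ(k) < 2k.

k = 24

We need the least integer k ≥ 21 for which the claim fails.
k = 21: σ(21) = 32; 32 < 42.
k = 22: σ(22) = 36; 36 < 44.
k = 23: σ(23) = 24; 24 < 46.
k = 24: σ(24) = 60; 60 ≥ 48.
Thus k = 24 disproves the claim, and no smaller k works.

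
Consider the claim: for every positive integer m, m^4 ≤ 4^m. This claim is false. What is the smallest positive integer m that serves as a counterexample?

m = 1: m^4 = 1 and 4^m = 4, so 1 ≤ 4.
m = 2: m^4 = 16 and 4^m = 16, so 16 ≤ 16.
m = 3: m^4 = 81 and 4^m = 64, so 81 > 64.
So m = 3 is the smallest counterexample.

m = 3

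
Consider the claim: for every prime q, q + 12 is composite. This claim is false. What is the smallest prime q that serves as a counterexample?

q = 5

We need the least prime q for which q + 12 is prime.
For q = 2, 3 the conclusion holds.
q = 5: q + 12 = 17, prime — not composite.
Thus q = 5 disproves the claim, and no smaller q works.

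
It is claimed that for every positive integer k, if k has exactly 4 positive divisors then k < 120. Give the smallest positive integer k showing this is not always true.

The first 37 eligible values, up to k = 119, all satisfy the conclusion.
k = 122: τ(122) = 4; 122 ≥ 120.
Thus k = 122 disproves the claim, and no smaller k works.

k = 122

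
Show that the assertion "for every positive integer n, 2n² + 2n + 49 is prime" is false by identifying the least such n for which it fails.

Check each positive integer n in order until 2n² + 2n + 49 is not prime.
The first 5 eligible values, up to n = 5, all satisfy the conclusion.
n = 6: 2n² + 2n + 49 = 133 = 7 × 19, composite.

n = 6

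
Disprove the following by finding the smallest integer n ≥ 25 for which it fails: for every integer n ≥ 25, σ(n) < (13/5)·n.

For n = 25, 26, 27, 28, …, 57, 58, 59 the conclusion holds.
n = 60: σ(60) = 168; 168 ≥ 156.
Thus n = 60 disproves the claim, and no smaller n works.

n = 60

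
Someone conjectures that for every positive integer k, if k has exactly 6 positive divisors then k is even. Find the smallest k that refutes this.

k = 45

We need the least positive integer k for which k has exactly 6 positive divisors but k is odd.
k = 12: divisors of 12: 1, 2, 3, 4, 6, 12; 12 is even.
k = 18: divisors of 18: 1, 2, 3, 6, 9, 18; 18 is even.
k = 20: divisors of 20: 1, 2, 4, 5, 10, 20; 20 is even.
k = 28: divisors of 28: 1, 2, 4, 7, 14, 28; 28 is even.
k = 32: divisors of 32: 1, 2, 4, 8, 16, 32; 32 is even.
k = 44: divisors of 44: 1, 2, 4, 11, 22, 44; 44 is even.
k = 45: divisors of 45: 1, 3, 5, 9, 15, 45; 45 is odd.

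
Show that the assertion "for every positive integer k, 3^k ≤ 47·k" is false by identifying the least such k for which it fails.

Check each positive integer k in order until 3^k > 47·k.
The first 4 eligible values, up to k = 4, all satisfy the conclusion.
k = 5: 3^k = 243 and 47·k = 235, so 243 > 235.

k = 5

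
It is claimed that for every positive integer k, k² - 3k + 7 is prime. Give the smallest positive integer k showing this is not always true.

A counterexample is any positive integer k such that k² - 3k + 7 is not prime; we check each in order.
The first 5 eligible values, up to k = 5, all satisfy the conclusion.
k = 6: k² - 3k + 7 = 25 = 5 × 5, composite.
Hence k = 6 is a counterexample.

k = 6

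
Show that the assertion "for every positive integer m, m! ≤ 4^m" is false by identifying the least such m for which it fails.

For m = 1, 2, 3, 4, 5, 6, 7, 8 the conclusion holds.
m = 9: m! = 362880 and 4^m = 262144, so 362880 > 262144.
Thus m = 9 disproves the claim, and no smaller m works.

m = 9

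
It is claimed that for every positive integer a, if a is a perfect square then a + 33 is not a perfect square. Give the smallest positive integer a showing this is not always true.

For a = 1, 4, 9 the conclusion holds.
a = 16: 16 = 4² and 16 + 33 = 49 = 7².
Hence a = 16 is a counterexample.

a = 16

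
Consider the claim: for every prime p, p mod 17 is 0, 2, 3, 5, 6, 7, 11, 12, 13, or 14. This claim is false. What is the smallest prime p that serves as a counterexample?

We need the least prime p for which the claim fails.
For p = 2, 3, 5, 7, …, 31, 37, 41 the conclusion holds.
p = 43: 43 mod 17 = 9 — not in {0, 2, 3, 5, 6, 7, 11, 12, 13, 14}.
So p = 43 is the smallest counterexample.

p = 43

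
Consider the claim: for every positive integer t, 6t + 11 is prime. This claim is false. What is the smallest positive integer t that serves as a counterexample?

A counterexample is any positive integer t such that 6t + 11 is not prime; we check each in order.
For t = 1, 2, 3 the conclusion holds.
t = 4: 6t + 11 = 35 = 5 × 7, composite.
Thus t = 4 disproves the claim, and no smaller t works.

t = 4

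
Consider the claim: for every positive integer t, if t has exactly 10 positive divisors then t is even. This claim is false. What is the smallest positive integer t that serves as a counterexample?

t = 405

For t = 48, 80, 112, 162, 176, 208, 272, 304, 368 the conclusion holds.
t = 405: divisors of 405: 10 divisors; 405 is odd.
So t = 405 is the smallest counterexample.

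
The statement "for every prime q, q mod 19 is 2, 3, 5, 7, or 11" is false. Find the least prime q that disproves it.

We need the least prime q for which the claim fails.
For q = 2, 3, 5, 7, 11 the conclusion holds.
q = 13: 13 mod 19 = 13 — not in {2, 3, 5, 7, 11}.
Thus q = 13 disproves the claim, and no smaller q works.

q = 13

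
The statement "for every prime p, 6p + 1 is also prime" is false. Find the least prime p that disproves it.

p = 19

We need the least prime p for which 6p + 1 is not prime.
The first 7 eligible values, up to p = 17, all satisfy the conclusion.
p = 19: 6p + 1 = 115 = 5 × 23, not prime.
So p = 19 is the smallest counterexample.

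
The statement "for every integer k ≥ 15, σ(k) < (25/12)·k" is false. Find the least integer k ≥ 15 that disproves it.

k = 18

Check each integer k ≥ 15 in order until the claim fails.
k = 15: σ(15) = 24; 24 < 125/4.
k = 16: σ(16) = 31; 31 < 100/3.
k = 17: σ(17) = 18; 18 < 425/12.
k = 18: σ(18) = 39; 39 ≥ 75/2.
Thus k = 18 disproves the claim, and no smaller k works.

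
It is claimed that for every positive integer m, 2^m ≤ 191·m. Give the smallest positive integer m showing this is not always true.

m = 12

For m = 1, 2, 3, 4, …, 9, 10, 11 the conclusion holds.
m = 12: 2^m = 4096 and 191·m = 2292, so 4096 > 2292.
So m = 12 is the smallest counterexample.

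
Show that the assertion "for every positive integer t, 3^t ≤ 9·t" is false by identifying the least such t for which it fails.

t = 4

We need the least positive integer t for which 3^t > 9·t.
For t = 1, 2, 3 the conclusion holds.
t = 4: 3^t = 81 and 9·t = 36, so 81 > 36.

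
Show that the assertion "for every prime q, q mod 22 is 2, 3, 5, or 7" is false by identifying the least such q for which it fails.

q = 11

We need the least prime q for which the claim fails.
q = 2: 2 mod 22 = 2.
q = 3: 3 mod 22 = 3.
q = 5: 5 mod 22 = 5.
q = 7: 7 mod 22 = 7.
q = 11: 11 mod 22 = 11 — not in {2, 3, 5, 7}.
So q = 11 is the smallest counterexample.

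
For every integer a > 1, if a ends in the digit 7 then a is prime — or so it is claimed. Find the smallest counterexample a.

A counterexample is any integer a > 1 such that a ends in the digit 7 but a is not prime; we check each in order.
a = 7: 7 ends in 7 and is prime.
a = 17: 17 ends in 7 and is prime.
a = 27: 27 ends in 7; 27 = 3 × 9, composite.

a = 27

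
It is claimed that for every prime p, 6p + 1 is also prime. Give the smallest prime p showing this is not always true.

A counterexample is any prime p such that 6p + 1 is not prime; we check each in order.
The first 7 eligible values, up to p = 17, all satisfy the conclusion.
p = 19: 6p + 1 = 115 = 5 × 23, not prime.

p = 19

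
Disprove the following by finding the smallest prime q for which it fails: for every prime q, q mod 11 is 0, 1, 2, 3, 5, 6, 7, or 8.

We need the least prime q for which the claim fails.
For q = 2, 3, 5, 7, 11, 13, 17, 19, 23, 29 the conclusion holds.
q = 31: 31 mod 11 = 9 — not in {0, 1, 2, 3, 5, 6, 7, 8}.

q = 31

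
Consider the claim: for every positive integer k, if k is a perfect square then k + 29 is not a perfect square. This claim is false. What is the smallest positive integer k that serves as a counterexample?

k = 196

We need the least positive integer k for which k is a perfect square but k + 29 is a perfect square.
For k = 1, 4, 9, 16, …, 121, 144, 169 the conclusion holds.
k = 196: 196 = 14² and 196 + 29 = 225 = 15².
Hence k = 196 is a counterexample.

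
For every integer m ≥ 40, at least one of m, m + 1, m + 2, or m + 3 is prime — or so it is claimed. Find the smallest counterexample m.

A counterexample is any integer m ≥ 40 such that m, m + 1, m + 2, m + 3 are all composite; we check each in order.
The first 8 eligible values, up to m = 47, all satisfy the conclusion.
m = 48: 48 = 2 × 24; 49 = 7 × 7; 50 = 2 × 25; 51 = 3 × 17 — all composite.
Thus m = 48 disproves the claim, and no smaller m works.

m = 48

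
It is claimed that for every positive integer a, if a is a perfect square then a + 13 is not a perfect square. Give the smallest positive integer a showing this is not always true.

a = 36

a = 1: 1 + 13 = 14, not a perfect square.
a = 4: 4 + 13 = 17, not a perfect square.
a = 9: 9 + 13 = 22, not a perfect square.
a = 16: 16 + 13 = 29, not a perfect square.
a = 25: 25 + 13 = 38, not a perfect square.
a = 36: 36 = 6² and 36 + 13 = 49 = 7².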